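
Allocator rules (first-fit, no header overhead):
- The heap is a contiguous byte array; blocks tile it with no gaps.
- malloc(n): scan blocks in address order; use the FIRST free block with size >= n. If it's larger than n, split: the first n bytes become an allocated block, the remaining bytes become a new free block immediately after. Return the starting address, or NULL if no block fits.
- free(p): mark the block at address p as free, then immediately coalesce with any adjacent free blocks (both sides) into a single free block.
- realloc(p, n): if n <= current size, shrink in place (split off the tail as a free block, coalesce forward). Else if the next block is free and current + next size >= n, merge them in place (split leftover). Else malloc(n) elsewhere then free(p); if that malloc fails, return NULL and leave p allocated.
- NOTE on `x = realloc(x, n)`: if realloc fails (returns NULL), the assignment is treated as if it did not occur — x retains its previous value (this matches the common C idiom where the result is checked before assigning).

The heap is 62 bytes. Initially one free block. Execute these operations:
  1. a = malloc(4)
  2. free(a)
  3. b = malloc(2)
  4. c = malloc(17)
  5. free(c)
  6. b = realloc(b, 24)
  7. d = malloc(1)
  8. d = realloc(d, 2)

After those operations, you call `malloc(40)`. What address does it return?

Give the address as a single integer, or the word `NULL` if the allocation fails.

Op 1: a = malloc(4) -> a = 0; heap: [0-3 ALLOC][4-61 FREE]
Op 2: free(a) -> (freed a); heap: [0-61 FREE]
Op 3: b = malloc(2) -> b = 0; heap: [0-1 ALLOC][2-61 FREE]
Op 4: c = malloc(17) -> c = 2; heap: [0-1 ALLOC][2-18 ALLOC][19-61 FREE]
Op 5: free(c) -> (freed c); heap: [0-1 ALLOC][2-61 FREE]
Op 6: b = realloc(b, 24) -> b = 0; heap: [0-23 ALLOC][24-61 FREE]
Op 7: d = malloc(1) -> d = 24; heap: [0-23 ALLOC][24-24 ALLOC][25-61 FREE]
Op 8: d = realloc(d, 2) -> d = 24; heap: [0-23 ALLOC][24-25 ALLOC][26-61 FREE]
malloc(40): first-fit scan over [0-23 ALLOC][24-25 ALLOC][26-61 FREE] -> NULL

Answer: NULL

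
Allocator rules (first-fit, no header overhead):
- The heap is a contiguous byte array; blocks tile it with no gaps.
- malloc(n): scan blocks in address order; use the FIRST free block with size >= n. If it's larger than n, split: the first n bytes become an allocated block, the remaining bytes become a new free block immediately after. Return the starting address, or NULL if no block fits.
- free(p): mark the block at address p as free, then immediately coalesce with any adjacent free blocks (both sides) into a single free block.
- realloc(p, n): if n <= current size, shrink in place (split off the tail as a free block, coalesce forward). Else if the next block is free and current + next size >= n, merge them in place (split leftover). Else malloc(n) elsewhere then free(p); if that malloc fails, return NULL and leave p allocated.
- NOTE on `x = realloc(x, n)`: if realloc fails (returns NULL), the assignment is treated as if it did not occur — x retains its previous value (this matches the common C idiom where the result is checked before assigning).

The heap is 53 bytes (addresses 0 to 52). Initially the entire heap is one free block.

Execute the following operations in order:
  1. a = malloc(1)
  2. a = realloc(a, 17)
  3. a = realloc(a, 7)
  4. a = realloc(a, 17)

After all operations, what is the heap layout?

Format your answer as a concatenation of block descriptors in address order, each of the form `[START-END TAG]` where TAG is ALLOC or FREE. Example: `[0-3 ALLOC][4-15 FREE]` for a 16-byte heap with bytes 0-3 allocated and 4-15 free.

Answer: [0-16 ALLOC][17-52 FREE]

Derivation:
Op 1: a = malloc(1) -> a = 0; heap: [0-0 ALLOC][1-52 FREE]
Op 2: a = realloc(a, 17) -> a = 0; heap: [0-16 ALLOC][17-52 FREE]
Op 3: a = realloc(a, 7) -> a = 0; heap: [0-6 ALLOC][7-52 FREE]
Op 4: a = realloc(a, 17) -> a = 0; heap: [0-16 ALLOC][17-52 FREE]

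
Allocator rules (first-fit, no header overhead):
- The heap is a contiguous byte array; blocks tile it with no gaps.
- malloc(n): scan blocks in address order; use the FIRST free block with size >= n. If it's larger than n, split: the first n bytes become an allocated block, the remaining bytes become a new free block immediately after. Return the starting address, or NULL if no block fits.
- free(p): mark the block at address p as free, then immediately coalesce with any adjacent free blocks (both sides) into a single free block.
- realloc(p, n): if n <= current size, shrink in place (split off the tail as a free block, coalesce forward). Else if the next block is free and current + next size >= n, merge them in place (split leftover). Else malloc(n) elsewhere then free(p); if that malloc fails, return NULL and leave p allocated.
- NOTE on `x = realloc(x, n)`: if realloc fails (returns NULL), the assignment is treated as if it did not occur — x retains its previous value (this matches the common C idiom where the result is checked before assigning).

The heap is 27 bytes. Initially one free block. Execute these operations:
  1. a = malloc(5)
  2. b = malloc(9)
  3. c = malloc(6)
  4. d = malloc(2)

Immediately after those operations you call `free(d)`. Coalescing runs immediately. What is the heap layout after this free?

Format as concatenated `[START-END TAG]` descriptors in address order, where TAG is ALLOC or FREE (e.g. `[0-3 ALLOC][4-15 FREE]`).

Answer: [0-4 ALLOC][5-13 ALLOC][14-19 ALLOC][20-26 FREE]

Derivation:
Op 1: a = malloc(5) -> a = 0; heap: [0-4 ALLOC][5-26 FREE]
Op 2: b = malloc(9) -> b = 5; heap: [0-4 ALLOC][5-13 ALLOC][14-26 FREE]
Op 3: c = malloc(6) -> c = 14; heap: [0-4 ALLOC][5-13 ALLOC][14-19 ALLOC][20-26 FREE]
Op 4: d = malloc(2) -> d = 20; heap: [0-4 ALLOC][5-13 ALLOC][14-19 ALLOC][20-21 ALLOC][22-26 FREE]
free(d): d = 20 -> block [20-21 ALLOC]; mark free, coalesce with adjacent free neighbors -> [0-4 ALLOC][5-13 ALLOC][14-19 ALLOC][20-26 FREE]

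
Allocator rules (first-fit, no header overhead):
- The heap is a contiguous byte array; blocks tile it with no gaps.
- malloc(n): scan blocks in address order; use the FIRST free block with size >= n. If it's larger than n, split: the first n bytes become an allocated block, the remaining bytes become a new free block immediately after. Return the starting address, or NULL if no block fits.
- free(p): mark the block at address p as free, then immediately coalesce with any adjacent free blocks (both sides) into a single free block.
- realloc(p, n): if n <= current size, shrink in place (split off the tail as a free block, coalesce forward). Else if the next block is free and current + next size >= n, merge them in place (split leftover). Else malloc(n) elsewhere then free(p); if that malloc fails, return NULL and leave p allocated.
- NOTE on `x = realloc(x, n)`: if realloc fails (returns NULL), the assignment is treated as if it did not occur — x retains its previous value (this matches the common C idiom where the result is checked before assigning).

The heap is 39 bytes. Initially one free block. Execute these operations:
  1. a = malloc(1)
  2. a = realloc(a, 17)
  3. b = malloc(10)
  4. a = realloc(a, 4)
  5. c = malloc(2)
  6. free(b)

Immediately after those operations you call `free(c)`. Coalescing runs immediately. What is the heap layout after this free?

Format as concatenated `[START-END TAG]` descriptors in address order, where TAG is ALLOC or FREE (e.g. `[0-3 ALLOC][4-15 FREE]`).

Answer: [0-3 ALLOC][4-38 FREE]

Derivation:
Op 1: a = malloc(1) -> a = 0; heap: [0-0 ALLOC][1-38 FREE]
Op 2: a = realloc(a, 17) -> a = 0; heap: [0-16 ALLOC][17-38 FREE]
Op 3: b = malloc(10) -> b = 17; heap: [0-16 ALLOC][17-26 ALLOC][27-38 FREE]
Op 4: a = realloc(a, 4) -> a = 0; heap: [0-3 ALLOC][4-16 FREE][17-26 ALLOC][27-38 FREE]
Op 5: c = malloc(2) -> c = 4; heap: [0-3 ALLOC][4-5 ALLOC][6-16 FREE][17-26 ALLOC][27-38 FREE]
Op 6: free(b) -> (freed b); heap: [0-3 ALLOC][4-5 ALLOC][6-38 FREE]
free(c): c = 4 -> block [4-5 ALLOC]; mark free, coalesce with adjacent free neighbors -> [0-3 ALLOC][4-38 FREE]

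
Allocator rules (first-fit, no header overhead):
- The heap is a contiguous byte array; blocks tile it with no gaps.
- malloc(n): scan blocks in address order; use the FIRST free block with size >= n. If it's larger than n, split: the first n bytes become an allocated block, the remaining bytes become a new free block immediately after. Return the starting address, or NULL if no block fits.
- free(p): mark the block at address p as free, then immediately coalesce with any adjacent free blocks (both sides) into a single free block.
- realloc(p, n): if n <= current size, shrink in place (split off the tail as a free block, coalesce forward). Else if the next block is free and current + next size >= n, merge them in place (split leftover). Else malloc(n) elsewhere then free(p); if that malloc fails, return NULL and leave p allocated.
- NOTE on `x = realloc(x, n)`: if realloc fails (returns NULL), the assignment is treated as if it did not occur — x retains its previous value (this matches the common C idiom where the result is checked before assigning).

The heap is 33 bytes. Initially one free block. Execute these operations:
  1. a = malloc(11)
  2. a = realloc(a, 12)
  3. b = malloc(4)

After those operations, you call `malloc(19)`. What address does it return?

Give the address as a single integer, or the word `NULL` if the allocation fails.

Op 1: a = malloc(11) -> a = 0; heap: [0-10 ALLOC][11-32 FREE]
Op 2: a = realloc(a, 12) -> a = 0; heap: [0-11 ALLOC][12-32 FREE]
Op 3: b = malloc(4) -> b = 12; heap: [0-11 ALLOC][12-15 ALLOC][16-32 FREE]
malloc(19): first-fit scan over [0-11 ALLOC][12-15 ALLOC][16-32 FREE] -> NULL

Answer: NULL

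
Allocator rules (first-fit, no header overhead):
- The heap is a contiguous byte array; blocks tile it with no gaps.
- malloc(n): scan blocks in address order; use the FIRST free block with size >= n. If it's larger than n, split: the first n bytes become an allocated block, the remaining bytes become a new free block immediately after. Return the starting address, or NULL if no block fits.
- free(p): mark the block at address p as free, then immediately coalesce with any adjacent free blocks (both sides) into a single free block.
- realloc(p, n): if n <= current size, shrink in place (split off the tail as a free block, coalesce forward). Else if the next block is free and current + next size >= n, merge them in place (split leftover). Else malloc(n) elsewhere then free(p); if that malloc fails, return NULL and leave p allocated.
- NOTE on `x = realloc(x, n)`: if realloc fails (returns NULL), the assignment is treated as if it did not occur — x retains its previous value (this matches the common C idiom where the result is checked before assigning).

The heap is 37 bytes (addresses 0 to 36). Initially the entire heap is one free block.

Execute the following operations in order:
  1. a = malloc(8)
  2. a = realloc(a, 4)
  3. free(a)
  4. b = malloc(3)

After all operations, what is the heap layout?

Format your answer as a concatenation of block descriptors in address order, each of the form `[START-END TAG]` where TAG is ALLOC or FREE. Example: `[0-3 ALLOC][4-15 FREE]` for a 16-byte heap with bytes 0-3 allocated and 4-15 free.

Answer: [0-2 ALLOC][3-36 FREE]

Derivation:
Op 1: a = malloc(8) -> a = 0; heap: [0-7 ALLOC][8-36 FREE]
Op 2: a = realloc(a, 4) -> a = 0; heap: [0-3 ALLOC][4-36 FREE]
Op 3: free(a) -> (freed a); heap: [0-36 FREE]
Op 4: b = malloc(3) -> b = 0; heap: [0-2 ALLOC][3-36 FREE]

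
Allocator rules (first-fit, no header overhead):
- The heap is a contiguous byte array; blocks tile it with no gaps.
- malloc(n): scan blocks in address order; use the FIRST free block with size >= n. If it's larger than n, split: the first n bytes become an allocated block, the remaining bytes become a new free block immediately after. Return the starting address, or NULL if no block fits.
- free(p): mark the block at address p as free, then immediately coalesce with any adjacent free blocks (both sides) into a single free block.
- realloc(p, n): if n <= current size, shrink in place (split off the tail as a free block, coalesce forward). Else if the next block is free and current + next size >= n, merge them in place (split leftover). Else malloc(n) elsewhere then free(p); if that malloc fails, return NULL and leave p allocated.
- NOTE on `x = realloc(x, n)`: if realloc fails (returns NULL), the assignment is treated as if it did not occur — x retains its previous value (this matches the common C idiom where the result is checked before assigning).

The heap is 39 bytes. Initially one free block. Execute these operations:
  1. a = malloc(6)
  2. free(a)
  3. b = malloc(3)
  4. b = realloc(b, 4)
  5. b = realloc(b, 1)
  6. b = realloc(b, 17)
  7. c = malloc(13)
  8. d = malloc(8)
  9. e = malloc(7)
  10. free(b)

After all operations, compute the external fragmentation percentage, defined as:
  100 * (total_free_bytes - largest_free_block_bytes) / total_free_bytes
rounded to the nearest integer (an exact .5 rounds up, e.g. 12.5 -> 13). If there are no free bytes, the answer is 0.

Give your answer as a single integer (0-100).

Answer: 6

Derivation:
Op 1: a = malloc(6) -> a = 0; heap: [0-5 ALLOC][6-38 FREE]
Op 2: free(a) -> (freed a); heap: [0-38 FREE]
Op 3: b = malloc(3) -> b = 0; heap: [0-2 ALLOC][3-38 FREE]
Op 4: b = realloc(b, 4) -> b = 0; heap: [0-3 ALLOC][4-38 FREE]
Op 5: b = realloc(b, 1) -> b = 0; heap: [0-0 ALLOC][1-38 FREE]
Op 6: b = realloc(b, 17) -> b = 0; heap: [0-16 ALLOC][17-38 FREE]
Op 7: c = malloc(13) -> c = 17; heap: [0-16 ALLOC][17-29 ALLOC][30-38 FREE]
Op 8: d = malloc(8) -> d = 30; heap: [0-16 ALLOC][17-29 ALLOC][30-37 ALLOC][38-38 FREE]
Op 9: e = malloc(7) -> e = NULL; heap: [0-16 ALLOC][17-29 ALLOC][30-37 ALLOC][38-38 FREE]
Op 10: free(b) -> (freed b); heap: [0-16 FREE][17-29 ALLOC][30-37 ALLOC][38-38 FREE]
Free blocks: [17 1] total_free=18 largest=17 -> 100*(18-17)/18 = 100/18 ≈ 5.556 -> rounds to 6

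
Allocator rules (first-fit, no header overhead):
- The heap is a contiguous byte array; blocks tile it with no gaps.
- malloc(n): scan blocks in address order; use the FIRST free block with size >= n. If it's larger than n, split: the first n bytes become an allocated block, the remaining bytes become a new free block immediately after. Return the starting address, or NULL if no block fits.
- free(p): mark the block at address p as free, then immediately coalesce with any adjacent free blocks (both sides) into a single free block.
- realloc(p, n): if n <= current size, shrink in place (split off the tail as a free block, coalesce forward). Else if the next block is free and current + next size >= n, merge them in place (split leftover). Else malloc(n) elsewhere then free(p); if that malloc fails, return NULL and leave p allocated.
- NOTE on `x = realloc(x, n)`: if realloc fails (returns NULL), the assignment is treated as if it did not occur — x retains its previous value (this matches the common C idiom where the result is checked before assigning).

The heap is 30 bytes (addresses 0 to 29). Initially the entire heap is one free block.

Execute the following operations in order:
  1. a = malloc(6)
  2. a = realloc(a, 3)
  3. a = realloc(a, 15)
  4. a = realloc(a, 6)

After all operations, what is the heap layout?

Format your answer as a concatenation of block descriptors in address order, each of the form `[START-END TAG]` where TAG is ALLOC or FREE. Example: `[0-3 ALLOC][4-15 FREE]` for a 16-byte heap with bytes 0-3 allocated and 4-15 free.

Answer: [0-5 ALLOC][6-29 FREE]

Derivation:
Op 1: a = malloc(6) -> a = 0; heap: [0-5 ALLOC][6-29 FREE]
Op 2: a = realloc(a, 3) -> a = 0; heap: [0-2 ALLOC][3-29 FREE]
Op 3: a = realloc(a, 15) -> a = 0; heap: [0-14 ALLOC][15-29 FREE]
Op 4: a = realloc(a, 6) -> a = 0; heap: [0-5 ALLOC][6-29 FREE]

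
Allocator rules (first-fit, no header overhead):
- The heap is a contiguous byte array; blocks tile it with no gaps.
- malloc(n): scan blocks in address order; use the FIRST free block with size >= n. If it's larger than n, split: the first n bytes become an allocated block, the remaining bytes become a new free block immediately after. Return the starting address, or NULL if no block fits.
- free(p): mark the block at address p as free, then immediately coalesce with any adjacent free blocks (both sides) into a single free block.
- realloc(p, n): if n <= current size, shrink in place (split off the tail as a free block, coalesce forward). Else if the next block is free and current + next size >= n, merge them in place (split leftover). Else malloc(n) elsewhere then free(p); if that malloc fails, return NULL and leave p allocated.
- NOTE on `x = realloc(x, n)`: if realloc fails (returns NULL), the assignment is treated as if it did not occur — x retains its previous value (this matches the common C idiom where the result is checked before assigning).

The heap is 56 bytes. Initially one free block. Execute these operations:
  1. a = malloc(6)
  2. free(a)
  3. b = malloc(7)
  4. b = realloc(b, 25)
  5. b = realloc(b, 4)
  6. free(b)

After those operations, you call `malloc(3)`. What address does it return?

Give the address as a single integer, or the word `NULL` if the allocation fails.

Answer: 0

Derivation:
Op 1: a = malloc(6) -> a = 0; heap: [0-5 ALLOC][6-55 FREE]
Op 2: free(a) -> (freed a); heap: [0-55 FREE]
Op 3: b = malloc(7) -> b = 0; heap: [0-6 ALLOC][7-55 FREE]
Op 4: b = realloc(b, 25) -> b = 0; heap: [0-24 ALLOC][25-55 FREE]
Op 5: b = realloc(b, 4) -> b = 0; heap: [0-3 ALLOC][4-55 FREE]
Op 6: free(b) -> (freed b); heap: [0-55 FREE]
malloc(3): first-fit scan over [0-55 FREE] -> 0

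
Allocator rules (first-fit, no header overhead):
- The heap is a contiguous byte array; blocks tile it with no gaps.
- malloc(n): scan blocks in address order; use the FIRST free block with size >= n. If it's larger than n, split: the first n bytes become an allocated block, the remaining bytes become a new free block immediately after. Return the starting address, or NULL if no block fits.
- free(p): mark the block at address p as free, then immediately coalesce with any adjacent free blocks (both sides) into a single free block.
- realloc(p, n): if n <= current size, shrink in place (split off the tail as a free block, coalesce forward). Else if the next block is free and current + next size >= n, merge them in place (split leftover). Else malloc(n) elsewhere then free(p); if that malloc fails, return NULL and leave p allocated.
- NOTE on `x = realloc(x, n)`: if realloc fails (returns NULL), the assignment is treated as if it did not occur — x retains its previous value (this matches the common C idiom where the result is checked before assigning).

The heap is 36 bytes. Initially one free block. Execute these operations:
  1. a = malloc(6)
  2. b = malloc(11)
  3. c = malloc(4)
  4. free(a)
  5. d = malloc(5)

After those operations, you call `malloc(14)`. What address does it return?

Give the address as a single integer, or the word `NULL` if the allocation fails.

Answer: 21

Derivation:
Op 1: a = malloc(6) -> a = 0; heap: [0-5 ALLOC][6-35 FREE]
Op 2: b = malloc(11) -> b = 6; heap: [0-5 ALLOC][6-16 ALLOC][17-35 FREE]
Op 3: c = malloc(4) -> c = 17; heap: [0-5 ALLOC][6-16 ALLOC][17-20 ALLOC][21-35 FREE]
Op 4: free(a) -> (freed a); heap: [0-5 FREE][6-16 ALLOC][17-20 ALLOC][21-35 FREE]
Op 5: d = malloc(5) -> d = 0; heap: [0-4 ALLOC][5-5 FREE][6-16 ALLOC][17-20 ALLOC][21-35 FREE]
malloc(14): first-fit scan over [0-4 ALLOC][5-5 FREE][6-16 ALLOC][17-20 ALLOC][21-35 FREE] -> 21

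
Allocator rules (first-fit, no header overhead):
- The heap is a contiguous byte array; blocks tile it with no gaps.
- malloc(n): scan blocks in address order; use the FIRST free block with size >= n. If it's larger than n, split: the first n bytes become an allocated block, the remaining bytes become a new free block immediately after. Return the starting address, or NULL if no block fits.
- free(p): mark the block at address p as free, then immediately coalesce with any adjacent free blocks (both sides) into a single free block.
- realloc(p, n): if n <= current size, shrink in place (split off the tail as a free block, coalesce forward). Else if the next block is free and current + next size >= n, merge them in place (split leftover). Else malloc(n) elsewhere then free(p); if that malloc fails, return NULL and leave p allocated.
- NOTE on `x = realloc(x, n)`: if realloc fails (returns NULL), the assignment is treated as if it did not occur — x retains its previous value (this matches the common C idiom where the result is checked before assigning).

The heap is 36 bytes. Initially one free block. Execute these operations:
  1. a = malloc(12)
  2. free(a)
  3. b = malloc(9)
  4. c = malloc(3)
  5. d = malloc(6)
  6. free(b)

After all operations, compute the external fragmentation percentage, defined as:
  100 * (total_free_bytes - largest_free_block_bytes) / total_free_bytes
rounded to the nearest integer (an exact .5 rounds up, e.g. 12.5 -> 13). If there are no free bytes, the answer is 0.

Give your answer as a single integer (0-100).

Op 1: a = malloc(12) -> a = 0; heap: [0-11 ALLOC][12-35 FREE]
Op 2: free(a) -> (freed a); heap: [0-35 FREE]
Op 3: b = malloc(9) -> b = 0; heap: [0-8 ALLOC][9-35 FREE]
Op 4: c = malloc(3) -> c = 9; heap: [0-8 ALLOC][9-11 ALLOC][12-35 FREE]
Op 5: d = malloc(6) -> d = 12; heap: [0-8 ALLOC][9-11 ALLOC][12-17 ALLOC][18-35 FREE]
Op 6: free(b) -> (freed b); heap: [0-8 FREE][9-11 ALLOC][12-17 ALLOC][18-35 FREE]
Free blocks: [9 18] total_free=27 largest=18 -> 100*(27-18)/27 = 900/27 ≈ 33.333 -> rounds to 33

Answer: 33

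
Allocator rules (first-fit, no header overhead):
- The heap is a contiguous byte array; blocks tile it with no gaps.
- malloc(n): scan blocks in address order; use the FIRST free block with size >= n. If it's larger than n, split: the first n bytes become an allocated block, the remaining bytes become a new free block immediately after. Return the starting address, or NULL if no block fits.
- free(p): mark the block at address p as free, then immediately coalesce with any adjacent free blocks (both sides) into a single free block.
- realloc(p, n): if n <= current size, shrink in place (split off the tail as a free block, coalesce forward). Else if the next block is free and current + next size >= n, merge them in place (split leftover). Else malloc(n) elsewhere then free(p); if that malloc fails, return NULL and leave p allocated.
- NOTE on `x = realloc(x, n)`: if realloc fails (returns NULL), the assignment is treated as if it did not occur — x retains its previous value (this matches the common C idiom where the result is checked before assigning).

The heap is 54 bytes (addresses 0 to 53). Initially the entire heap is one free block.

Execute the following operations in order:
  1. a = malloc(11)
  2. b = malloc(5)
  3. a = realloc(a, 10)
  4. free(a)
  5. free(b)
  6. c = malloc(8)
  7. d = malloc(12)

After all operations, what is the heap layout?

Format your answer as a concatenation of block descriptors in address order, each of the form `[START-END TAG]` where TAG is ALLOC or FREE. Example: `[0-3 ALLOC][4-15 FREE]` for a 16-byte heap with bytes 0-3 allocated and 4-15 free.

Answer: [0-7 ALLOC][8-19 ALLOC][20-53 FREE]

Derivation:
Op 1: a = malloc(11) -> a = 0; heap: [0-10 ALLOC][11-53 FREE]
Op 2: b = malloc(5) -> b = 11; heap: [0-10 ALLOC][11-15 ALLOC][16-53 FREE]
Op 3: a = realloc(a, 10) -> a = 0; heap: [0-9 ALLOC][10-10 FREE][11-15 ALLOC][16-53 FREE]
Op 4: free(a) -> (freed a); heap: [0-10 FREE][11-15 ALLOC][16-53 FREE]
Op 5: free(b) -> (freed b); heap: [0-53 FREE]
Op 6: c = malloc(8) -> c = 0; heap: [0-7 ALLOC][8-53 FREE]
Op 7: d = malloc(12) -> d = 8; heap: [0-7 ALLOC][8-19 ALLOC][20-53 FREE]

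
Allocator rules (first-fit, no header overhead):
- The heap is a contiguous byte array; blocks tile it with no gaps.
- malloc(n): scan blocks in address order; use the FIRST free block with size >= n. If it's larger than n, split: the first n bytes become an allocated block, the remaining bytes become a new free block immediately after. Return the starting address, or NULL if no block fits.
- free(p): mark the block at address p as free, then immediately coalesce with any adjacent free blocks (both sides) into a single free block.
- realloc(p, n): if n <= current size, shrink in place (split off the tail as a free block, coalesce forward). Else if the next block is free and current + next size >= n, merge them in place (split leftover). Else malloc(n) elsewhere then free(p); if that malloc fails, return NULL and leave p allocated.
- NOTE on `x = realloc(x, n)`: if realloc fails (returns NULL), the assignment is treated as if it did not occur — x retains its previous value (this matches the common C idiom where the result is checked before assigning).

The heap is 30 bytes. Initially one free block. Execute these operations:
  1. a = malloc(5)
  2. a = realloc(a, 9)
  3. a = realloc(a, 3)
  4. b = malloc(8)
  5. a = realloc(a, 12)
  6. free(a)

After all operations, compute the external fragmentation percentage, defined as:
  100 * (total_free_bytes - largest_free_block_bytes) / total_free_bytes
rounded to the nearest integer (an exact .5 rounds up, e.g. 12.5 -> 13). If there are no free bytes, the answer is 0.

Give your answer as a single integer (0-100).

Op 1: a = malloc(5) -> a = 0; heap: [0-4 ALLOC][5-29 FREE]
Op 2: a = realloc(a, 9) -> a = 0; heap: [0-8 ALLOC][9-29 FREE]
Op 3: a = realloc(a, 3) -> a = 0; heap: [0-2 ALLOC][3-29 FREE]
Op 4: b = malloc(8) -> b = 3; heap: [0-2 ALLOC][3-10 ALLOC][11-29 FREE]
Op 5: a = realloc(a, 12) -> a = 11; heap: [0-2 FREE][3-10 ALLOC][11-22 ALLOC][23-29 FREE]
Op 6: free(a) -> (freed a); heap: [0-2 FREE][3-10 ALLOC][11-29 FREE]
Free blocks: [3 19] total_free=22 largest=19 -> 100*(22-19)/22 = 300/22 ≈ 13.636 -> rounds to 14

Answer: 14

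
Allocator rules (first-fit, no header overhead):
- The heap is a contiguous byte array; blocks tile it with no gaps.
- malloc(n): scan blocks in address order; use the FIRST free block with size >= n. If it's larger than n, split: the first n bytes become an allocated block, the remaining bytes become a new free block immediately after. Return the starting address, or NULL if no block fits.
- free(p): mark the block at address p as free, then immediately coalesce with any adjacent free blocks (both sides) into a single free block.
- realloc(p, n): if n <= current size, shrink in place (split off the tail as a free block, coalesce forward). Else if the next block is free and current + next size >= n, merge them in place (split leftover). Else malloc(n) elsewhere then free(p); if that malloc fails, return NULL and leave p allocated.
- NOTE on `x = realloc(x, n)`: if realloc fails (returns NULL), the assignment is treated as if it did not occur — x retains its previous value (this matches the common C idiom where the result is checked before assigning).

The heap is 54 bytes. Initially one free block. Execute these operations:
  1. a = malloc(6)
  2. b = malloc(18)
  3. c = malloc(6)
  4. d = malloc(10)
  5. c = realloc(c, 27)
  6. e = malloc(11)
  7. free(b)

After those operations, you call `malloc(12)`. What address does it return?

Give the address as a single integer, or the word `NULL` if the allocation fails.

Op 1: a = malloc(6) -> a = 0; heap: [0-5 ALLOC][6-53 FREE]
Op 2: b = malloc(18) -> b = 6; heap: [0-5 ALLOC][6-23 ALLOC][24-53 FREE]
Op 3: c = malloc(6) -> c = 24; heap: [0-5 ALLOC][6-23 ALLOC][24-29 ALLOC][30-53 FREE]
Op 4: d = malloc(10) -> d = 30; heap: [0-5 ALLOC][6-23 ALLOC][24-29 ALLOC][30-39 ALLOC][40-53 FREE]
Op 5: c = realloc(c, 27) -> NULL (c unchanged); heap: [0-5 ALLOC][6-23 ALLOC][24-29 ALLOC][30-39 ALLOC][40-53 FREE]
Op 6: e = malloc(11) -> e = 40; heap: [0-5 ALLOC][6-23 ALLOC][24-29 ALLOC][30-39 ALLOC][40-50 ALLOC][51-53 FREE]
Op 7: free(b) -> (freed b); heap: [0-5 ALLOC][6-23 FREE][24-29 ALLOC][30-39 ALLOC][40-50 ALLOC][51-53 FREE]
malloc(12): first-fit scan over [0-5 ALLOC][6-23 FREE][24-29 ALLOC][30-39 ALLOC][40-50 ALLOC][51-53 FREE] -> 6

Answer: 6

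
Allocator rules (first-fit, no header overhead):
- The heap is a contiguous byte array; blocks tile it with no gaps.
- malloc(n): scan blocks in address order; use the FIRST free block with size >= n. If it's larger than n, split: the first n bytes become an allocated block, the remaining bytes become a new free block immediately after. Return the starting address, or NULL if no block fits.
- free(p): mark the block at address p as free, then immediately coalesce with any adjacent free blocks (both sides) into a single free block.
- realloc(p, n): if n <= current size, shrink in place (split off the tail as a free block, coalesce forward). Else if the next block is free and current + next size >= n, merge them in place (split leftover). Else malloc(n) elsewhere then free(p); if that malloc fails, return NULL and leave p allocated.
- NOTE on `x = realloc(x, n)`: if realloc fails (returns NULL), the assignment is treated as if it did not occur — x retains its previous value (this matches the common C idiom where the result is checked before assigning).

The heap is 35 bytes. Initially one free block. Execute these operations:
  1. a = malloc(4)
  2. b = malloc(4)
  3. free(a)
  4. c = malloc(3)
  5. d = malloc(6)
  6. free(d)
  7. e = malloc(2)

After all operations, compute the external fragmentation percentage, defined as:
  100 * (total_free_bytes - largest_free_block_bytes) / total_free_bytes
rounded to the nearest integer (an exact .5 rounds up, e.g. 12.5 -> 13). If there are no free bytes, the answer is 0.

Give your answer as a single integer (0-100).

Answer: 4

Derivation:
Op 1: a = malloc(4) -> a = 0; heap: [0-3 ALLOC][4-34 FREE]
Op 2: b = malloc(4) -> b = 4; heap: [0-3 ALLOC][4-7 ALLOC][8-34 FREE]
Op 3: free(a) -> (freed a); heap: [0-3 FREE][4-7 ALLOC][8-34 FREE]
Op 4: c = malloc(3) -> c = 0; heap: [0-2 ALLOC][3-3 FREE][4-7 ALLOC][8-34 FREE]
Op 5: d = malloc(6) -> d = 8; heap: [0-2 ALLOC][3-3 FREE][4-7 ALLOC][8-13 ALLOC][14-34 FREE]
Op 6: free(d) -> (freed d); heap: [0-2 ALLOC][3-3 FREE][4-7 ALLOC][8-34 FREE]
Op 7: e = malloc(2) -> e = 8; heap: [0-2 ALLOC][3-3 FREE][4-7 ALLOC][8-9 ALLOC][10-34 FREE]
Free blocks: [1 25] total_free=26 largest=25 -> 100*(26-25)/26 = 100/26 ≈ 3.846 -> rounds to 4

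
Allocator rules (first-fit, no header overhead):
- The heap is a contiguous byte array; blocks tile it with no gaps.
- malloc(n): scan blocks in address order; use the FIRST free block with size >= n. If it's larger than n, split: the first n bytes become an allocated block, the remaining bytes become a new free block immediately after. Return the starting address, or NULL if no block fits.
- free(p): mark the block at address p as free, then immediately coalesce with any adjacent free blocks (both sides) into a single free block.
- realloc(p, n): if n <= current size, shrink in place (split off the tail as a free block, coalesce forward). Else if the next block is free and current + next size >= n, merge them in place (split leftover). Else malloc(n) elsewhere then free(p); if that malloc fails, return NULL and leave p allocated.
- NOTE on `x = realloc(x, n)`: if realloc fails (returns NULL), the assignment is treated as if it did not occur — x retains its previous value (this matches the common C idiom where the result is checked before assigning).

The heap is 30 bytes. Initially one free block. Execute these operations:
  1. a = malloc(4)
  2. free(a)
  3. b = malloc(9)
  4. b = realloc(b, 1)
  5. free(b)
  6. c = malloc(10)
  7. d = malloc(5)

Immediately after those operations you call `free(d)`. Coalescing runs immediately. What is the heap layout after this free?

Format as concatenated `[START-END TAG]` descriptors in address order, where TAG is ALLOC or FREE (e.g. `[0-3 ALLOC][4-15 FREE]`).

Op 1: a = malloc(4) -> a = 0; heap: [0-3 ALLOC][4-29 FREE]
Op 2: free(a) -> (freed a); heap: [0-29 FREE]
Op 3: b = malloc(9) -> b = 0; heap: [0-8 ALLOC][9-29 FREE]
Op 4: b = realloc(b, 1) -> b = 0; heap: [0-0 ALLOC][1-29 FREE]
Op 5: free(b) -> (freed b); heap: [0-29 FREE]
Op 6: c = malloc(10) -> c = 0; heap: [0-9 ALLOC][10-29 FREE]
Op 7: d = malloc(5) -> d = 10; heap: [0-9 ALLOC][10-14 ALLOC][15-29 FREE]
free(d): d = 10 -> block [10-14 ALLOC]; mark free, coalesce with adjacent free neighbors -> [0-9 ALLOC][10-29 FREE]

Answer: [0-9 ALLOC][10-29 FREE]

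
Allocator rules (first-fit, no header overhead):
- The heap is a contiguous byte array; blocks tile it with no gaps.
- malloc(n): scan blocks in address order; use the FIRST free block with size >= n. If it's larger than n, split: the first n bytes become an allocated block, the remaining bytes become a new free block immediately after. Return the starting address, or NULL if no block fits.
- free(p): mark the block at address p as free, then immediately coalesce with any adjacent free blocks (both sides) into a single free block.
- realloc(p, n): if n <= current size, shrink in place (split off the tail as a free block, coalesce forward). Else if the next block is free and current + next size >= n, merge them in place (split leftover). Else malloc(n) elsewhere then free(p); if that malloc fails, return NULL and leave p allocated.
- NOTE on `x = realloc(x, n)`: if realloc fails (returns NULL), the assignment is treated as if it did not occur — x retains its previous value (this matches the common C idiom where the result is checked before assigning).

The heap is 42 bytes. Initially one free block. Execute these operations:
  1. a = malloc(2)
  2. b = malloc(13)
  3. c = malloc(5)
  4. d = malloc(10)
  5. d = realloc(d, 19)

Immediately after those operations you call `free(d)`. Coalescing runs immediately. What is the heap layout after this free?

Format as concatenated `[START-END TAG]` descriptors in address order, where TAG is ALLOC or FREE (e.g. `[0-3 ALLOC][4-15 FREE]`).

Answer: [0-1 ALLOC][2-14 ALLOC][15-19 ALLOC][20-41 FREE]

Derivation:
Op 1: a = malloc(2) -> a = 0; heap: [0-1 ALLOC][2-41 FREE]
Op 2: b = malloc(13) -> b = 2; heap: [0-1 ALLOC][2-14 ALLOC][15-41 FREE]
Op 3: c = malloc(5) -> c = 15; heap: [0-1 ALLOC][2-14 ALLOC][15-19 ALLOC][20-41 FREE]
Op 4: d = malloc(10) -> d = 20; heap: [0-1 ALLOC][2-14 ALLOC][15-19 ALLOC][20-29 ALLOC][30-41 FREE]
Op 5: d = realloc(d, 19) -> d = 20; heap: [0-1 ALLOC][2-14 ALLOC][15-19 ALLOC][20-38 ALLOC][39-41 FREE]
free(d): d = 20 -> block [20-38 ALLOC]; mark free, coalesce with adjacent free neighbors -> [0-1 ALLOC][2-14 ALLOC][15-19 ALLOC][20-41 FREE]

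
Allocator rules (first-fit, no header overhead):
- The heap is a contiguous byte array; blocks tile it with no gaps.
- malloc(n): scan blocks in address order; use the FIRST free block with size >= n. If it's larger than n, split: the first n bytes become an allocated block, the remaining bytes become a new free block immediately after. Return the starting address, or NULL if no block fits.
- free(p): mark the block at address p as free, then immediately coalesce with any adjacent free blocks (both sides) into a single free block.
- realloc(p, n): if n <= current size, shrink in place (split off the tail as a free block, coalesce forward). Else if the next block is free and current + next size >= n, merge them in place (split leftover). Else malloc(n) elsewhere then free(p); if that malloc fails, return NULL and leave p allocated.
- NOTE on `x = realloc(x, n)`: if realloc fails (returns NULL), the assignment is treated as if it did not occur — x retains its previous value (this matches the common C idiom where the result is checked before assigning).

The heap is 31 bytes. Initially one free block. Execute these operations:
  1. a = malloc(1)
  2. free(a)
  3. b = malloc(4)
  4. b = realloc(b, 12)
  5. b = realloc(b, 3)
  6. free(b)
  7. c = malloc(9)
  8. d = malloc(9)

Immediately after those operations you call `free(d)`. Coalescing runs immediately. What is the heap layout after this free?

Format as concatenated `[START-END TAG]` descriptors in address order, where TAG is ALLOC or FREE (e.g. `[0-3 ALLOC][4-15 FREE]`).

Op 1: a = malloc(1) -> a = 0; heap: [0-0 ALLOC][1-30 FREE]
Op 2: free(a) -> (freed a); heap: [0-30 FREE]
Op 3: b = malloc(4) -> b = 0; heap: [0-3 ALLOC][4-30 FREE]
Op 4: b = realloc(b, 12) -> b = 0; heap: [0-11 ALLOC][12-30 FREE]
Op 5: b = realloc(b, 3) -> b = 0; heap: [0-2 ALLOC][3-30 FREE]
Op 6: free(b) -> (freed b); heap: [0-30 FREE]
Op 7: c = malloc(9) -> c = 0; heap: [0-8 ALLOC][9-30 FREE]
Op 8: d = malloc(9) -> d = 9; heap: [0-8 ALLOC][9-17 ALLOC][18-30 FREE]
free(d): d = 9 -> block [9-17 ALLOC]; mark free, coalesce with adjacent free neighbors -> [0-8 ALLOC][9-30 FREE]

Answer: [0-8 ALLOC][9-30 FREE]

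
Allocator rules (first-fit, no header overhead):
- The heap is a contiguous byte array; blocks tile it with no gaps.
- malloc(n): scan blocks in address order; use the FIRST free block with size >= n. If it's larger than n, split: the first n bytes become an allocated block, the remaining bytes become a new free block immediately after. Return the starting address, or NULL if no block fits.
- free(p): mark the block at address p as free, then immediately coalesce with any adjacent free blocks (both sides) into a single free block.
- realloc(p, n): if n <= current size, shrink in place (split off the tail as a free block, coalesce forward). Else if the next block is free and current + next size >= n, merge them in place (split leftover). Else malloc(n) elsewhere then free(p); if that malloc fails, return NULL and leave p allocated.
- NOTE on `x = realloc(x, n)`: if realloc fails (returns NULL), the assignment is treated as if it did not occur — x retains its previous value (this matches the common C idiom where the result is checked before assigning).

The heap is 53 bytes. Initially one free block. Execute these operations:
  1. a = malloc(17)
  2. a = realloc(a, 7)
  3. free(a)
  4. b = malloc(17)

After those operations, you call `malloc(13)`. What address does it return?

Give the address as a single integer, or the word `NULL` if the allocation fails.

Answer: 17

Derivation:
Op 1: a = malloc(17) -> a = 0; heap: [0-16 ALLOC][17-52 FREE]
Op 2: a = realloc(a, 7) -> a = 0; heap: [0-6 ALLOC][7-52 FREE]
Op 3: free(a) -> (freed a); heap: [0-52 FREE]
Op 4: b = malloc(17) -> b = 0; heap: [0-16 ALLOC][17-52 FREE]
malloc(13): first-fit scan over [0-16 ALLOC][17-52 FREE] -> 17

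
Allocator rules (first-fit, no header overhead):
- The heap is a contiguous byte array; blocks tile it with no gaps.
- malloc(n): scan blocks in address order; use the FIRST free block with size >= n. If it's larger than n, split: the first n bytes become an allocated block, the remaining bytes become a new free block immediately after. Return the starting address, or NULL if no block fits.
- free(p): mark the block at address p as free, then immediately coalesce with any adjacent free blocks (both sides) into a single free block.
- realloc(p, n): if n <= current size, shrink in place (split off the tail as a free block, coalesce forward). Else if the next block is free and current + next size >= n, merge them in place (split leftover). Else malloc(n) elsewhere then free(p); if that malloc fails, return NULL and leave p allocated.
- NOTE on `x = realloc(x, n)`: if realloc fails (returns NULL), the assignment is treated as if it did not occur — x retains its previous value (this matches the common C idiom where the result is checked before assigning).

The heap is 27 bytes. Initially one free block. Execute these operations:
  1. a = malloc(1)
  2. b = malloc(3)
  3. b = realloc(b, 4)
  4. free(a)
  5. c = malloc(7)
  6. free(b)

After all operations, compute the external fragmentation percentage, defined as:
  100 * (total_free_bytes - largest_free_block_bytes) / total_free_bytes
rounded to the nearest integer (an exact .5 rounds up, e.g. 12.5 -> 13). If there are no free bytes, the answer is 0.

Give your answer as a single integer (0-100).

Answer: 25

Derivation:
Op 1: a = malloc(1) -> a = 0; heap: [0-0 ALLOC][1-26 FREE]
Op 2: b = malloc(3) -> b = 1; heap: [0-0 ALLOC][1-3 ALLOC][4-26 FREE]
Op 3: b = realloc(b, 4) -> b = 1; heap: [0-0 ALLOC][1-4 ALLOC][5-26 FREE]
Op 4: free(a) -> (freed a); heap: [0-0 FREE][1-4 ALLOC][5-26 FREE]
Op 5: c = malloc(7) -> c = 5; heap: [0-0 FREE][1-4 ALLOC][5-11 ALLOC][12-26 FREE]
Op 6: free(b) -> (freed b); heap: [0-4 FREE][5-11 ALLOC][12-26 FREE]
Free blocks: [5 15] total_free=20 largest=15 -> 100*(20-15)/20 = 500/20 = 25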